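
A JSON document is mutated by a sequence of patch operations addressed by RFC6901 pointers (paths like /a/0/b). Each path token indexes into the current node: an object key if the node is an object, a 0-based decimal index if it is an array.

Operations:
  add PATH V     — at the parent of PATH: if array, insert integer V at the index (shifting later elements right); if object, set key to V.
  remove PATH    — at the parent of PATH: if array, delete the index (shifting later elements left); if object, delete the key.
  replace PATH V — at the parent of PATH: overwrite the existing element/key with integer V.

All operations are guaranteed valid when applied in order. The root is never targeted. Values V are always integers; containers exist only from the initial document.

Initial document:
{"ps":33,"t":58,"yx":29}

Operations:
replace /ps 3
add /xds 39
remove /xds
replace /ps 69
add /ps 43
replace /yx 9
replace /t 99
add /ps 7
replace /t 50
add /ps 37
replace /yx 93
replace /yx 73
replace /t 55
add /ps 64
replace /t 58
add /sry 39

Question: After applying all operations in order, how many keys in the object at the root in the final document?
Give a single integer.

Answer: 4

Derivation:
After op 1 (replace /ps 3): {"ps":3,"t":58,"yx":29}
After op 2 (add /xds 39): {"ps":3,"t":58,"xds":39,"yx":29}
After op 3 (remove /xds): {"ps":3,"t":58,"yx":29}
After op 4 (replace /ps 69): {"ps":69,"t":58,"yx":29}
After op 5 (add /ps 43): {"ps":43,"t":58,"yx":29}
After op 6 (replace /yx 9): {"ps":43,"t":58,"yx":9}
After op 7 (replace /t 99): {"ps":43,"t":99,"yx":9}
After op 8 (add /ps 7): {"ps":7,"t":99,"yx":9}
After op 9 (replace /t 50): {"ps":7,"t":50,"yx":9}
After op 10 (add /ps 37): {"ps":37,"t":50,"yx":9}
After op 11 (replace /yx 93): {"ps":37,"t":50,"yx":93}
After op 12 (replace /yx 73): {"ps":37,"t":50,"yx":73}
After op 13 (replace /t 55): {"ps":37,"t":55,"yx":73}
After op 14 (add /ps 64): {"ps":64,"t":55,"yx":73}
After op 15 (replace /t 58): {"ps":64,"t":58,"yx":73}
After op 16 (add /sry 39): {"ps":64,"sry":39,"t":58,"yx":73}
Size at the root: 4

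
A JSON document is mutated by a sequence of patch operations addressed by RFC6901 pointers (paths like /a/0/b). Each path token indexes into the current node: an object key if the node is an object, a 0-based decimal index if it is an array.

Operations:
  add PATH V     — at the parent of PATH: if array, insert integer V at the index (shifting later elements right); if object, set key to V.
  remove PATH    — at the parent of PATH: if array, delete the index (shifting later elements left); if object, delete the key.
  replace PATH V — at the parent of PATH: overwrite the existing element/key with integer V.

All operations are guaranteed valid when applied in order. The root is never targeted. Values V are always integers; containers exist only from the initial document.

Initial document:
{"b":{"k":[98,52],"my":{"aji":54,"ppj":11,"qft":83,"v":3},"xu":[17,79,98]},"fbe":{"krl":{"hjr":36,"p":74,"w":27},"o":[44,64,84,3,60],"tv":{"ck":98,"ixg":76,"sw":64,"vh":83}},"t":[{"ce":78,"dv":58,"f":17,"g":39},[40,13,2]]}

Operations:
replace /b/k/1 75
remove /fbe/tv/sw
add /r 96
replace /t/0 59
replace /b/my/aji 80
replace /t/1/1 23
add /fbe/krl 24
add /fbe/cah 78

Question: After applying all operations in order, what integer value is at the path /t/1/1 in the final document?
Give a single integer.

After op 1 (replace /b/k/1 75): {"b":{"k":[98,75],"my":{"aji":54,"ppj":11,"qft":83,"v":3},"xu":[17,79,98]},"fbe":{"krl":{"hjr":36,"p":74,"w":27},"o":[44,64,84,3,60],"tv":{"ck":98,"ixg":76,"sw":64,"vh":83}},"t":[{"ce":78,"dv":58,"f":17,"g":39},[40,13,2]]}
After op 2 (remove /fbe/tv/sw): {"b":{"k":[98,75],"my":{"aji":54,"ppj":11,"qft":83,"v":3},"xu":[17,79,98]},"fbe":{"krl":{"hjr":36,"p":74,"w":27},"o":[44,64,84,3,60],"tv":{"ck":98,"ixg":76,"vh":83}},"t":[{"ce":78,"dv":58,"f":17,"g":39},[40,13,2]]}
After op 3 (add /r 96): {"b":{"k":[98,75],"my":{"aji":54,"ppj":11,"qft":83,"v":3},"xu":[17,79,98]},"fbe":{"krl":{"hjr":36,"p":74,"w":27},"o":[44,64,84,3,60],"tv":{"ck":98,"ixg":76,"vh":83}},"r":96,"t":[{"ce":78,"dv":58,"f":17,"g":39},[40,13,2]]}
After op 4 (replace /t/0 59): {"b":{"k":[98,75],"my":{"aji":54,"ppj":11,"qft":83,"v":3},"xu":[17,79,98]},"fbe":{"krl":{"hjr":36,"p":74,"w":27},"o":[44,64,84,3,60],"tv":{"ck":98,"ixg":76,"vh":83}},"r":96,"t":[59,[40,13,2]]}
After op 5 (replace /b/my/aji 80): {"b":{"k":[98,75],"my":{"aji":80,"ppj":11,"qft":83,"v":3},"xu":[17,79,98]},"fbe":{"krl":{"hjr":36,"p":74,"w":27},"o":[44,64,84,3,60],"tv":{"ck":98,"ixg":76,"vh":83}},"r":96,"t":[59,[40,13,2]]}
After op 6 (replace /t/1/1 23): {"b":{"k":[98,75],"my":{"aji":80,"ppj":11,"qft":83,"v":3},"xu":[17,79,98]},"fbe":{"krl":{"hjr":36,"p":74,"w":27},"o":[44,64,84,3,60],"tv":{"ck":98,"ixg":76,"vh":83}},"r":96,"t":[59,[40,23,2]]}
After op 7 (add /fbe/krl 24): {"b":{"k":[98,75],"my":{"aji":80,"ppj":11,"qft":83,"v":3},"xu":[17,79,98]},"fbe":{"krl":24,"o":[44,64,84,3,60],"tv":{"ck":98,"ixg":76,"vh":83}},"r":96,"t":[59,[40,23,2]]}
After op 8 (add /fbe/cah 78): {"b":{"k":[98,75],"my":{"aji":80,"ppj":11,"qft":83,"v":3},"xu":[17,79,98]},"fbe":{"cah":78,"krl":24,"o":[44,64,84,3,60],"tv":{"ck":98,"ixg":76,"vh":83}},"r":96,"t":[59,[40,23,2]]}
Value at /t/1/1: 23

Answer: 23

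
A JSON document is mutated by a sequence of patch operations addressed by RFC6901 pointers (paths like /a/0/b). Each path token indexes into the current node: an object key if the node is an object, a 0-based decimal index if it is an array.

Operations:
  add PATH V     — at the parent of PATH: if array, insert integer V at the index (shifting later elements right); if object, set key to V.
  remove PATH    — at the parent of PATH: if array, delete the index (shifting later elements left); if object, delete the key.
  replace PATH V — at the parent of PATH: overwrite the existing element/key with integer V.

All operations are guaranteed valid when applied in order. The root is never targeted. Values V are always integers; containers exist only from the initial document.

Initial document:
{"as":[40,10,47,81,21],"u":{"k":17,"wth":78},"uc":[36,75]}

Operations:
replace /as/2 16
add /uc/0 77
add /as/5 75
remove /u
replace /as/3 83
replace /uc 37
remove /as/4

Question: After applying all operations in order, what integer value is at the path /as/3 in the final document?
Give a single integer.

Answer: 83

Derivation:
After op 1 (replace /as/2 16): {"as":[40,10,16,81,21],"u":{"k":17,"wth":78},"uc":[36,75]}
After op 2 (add /uc/0 77): {"as":[40,10,16,81,21],"u":{"k":17,"wth":78},"uc":[77,36,75]}
After op 3 (add /as/5 75): {"as":[40,10,16,81,21,75],"u":{"k":17,"wth":78},"uc":[77,36,75]}
After op 4 (remove /u): {"as":[40,10,16,81,21,75],"uc":[77,36,75]}
After op 5 (replace /as/3 83): {"as":[40,10,16,83,21,75],"uc":[77,36,75]}
After op 6 (replace /uc 37): {"as":[40,10,16,83,21,75],"uc":37}
After op 7 (remove /as/4): {"as":[40,10,16,83,75],"uc":37}
Value at /as/3: 83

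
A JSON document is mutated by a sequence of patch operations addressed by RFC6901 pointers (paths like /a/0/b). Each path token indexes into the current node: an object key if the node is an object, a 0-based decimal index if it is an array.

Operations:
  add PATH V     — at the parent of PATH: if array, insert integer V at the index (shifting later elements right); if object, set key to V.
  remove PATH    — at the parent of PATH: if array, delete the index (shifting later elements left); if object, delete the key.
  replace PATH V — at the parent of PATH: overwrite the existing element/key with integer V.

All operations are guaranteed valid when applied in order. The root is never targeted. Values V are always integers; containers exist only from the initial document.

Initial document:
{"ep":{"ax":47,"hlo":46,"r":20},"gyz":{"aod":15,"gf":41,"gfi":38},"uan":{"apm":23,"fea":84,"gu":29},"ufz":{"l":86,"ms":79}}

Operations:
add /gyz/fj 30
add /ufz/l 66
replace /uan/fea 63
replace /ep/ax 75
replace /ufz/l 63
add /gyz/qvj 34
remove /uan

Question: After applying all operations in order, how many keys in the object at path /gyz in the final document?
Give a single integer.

Answer: 5

Derivation:
After op 1 (add /gyz/fj 30): {"ep":{"ax":47,"hlo":46,"r":20},"gyz":{"aod":15,"fj":30,"gf":41,"gfi":38},"uan":{"apm":23,"fea":84,"gu":29},"ufz":{"l":86,"ms":79}}
After op 2 (add /ufz/l 66): {"ep":{"ax":47,"hlo":46,"r":20},"gyz":{"aod":15,"fj":30,"gf":41,"gfi":38},"uan":{"apm":23,"fea":84,"gu":29},"ufz":{"l":66,"ms":79}}
After op 3 (replace /uan/fea 63): {"ep":{"ax":47,"hlo":46,"r":20},"gyz":{"aod":15,"fj":30,"gf":41,"gfi":38},"uan":{"apm":23,"fea":63,"gu":29},"ufz":{"l":66,"ms":79}}
After op 4 (replace /ep/ax 75): {"ep":{"ax":75,"hlo":46,"r":20},"gyz":{"aod":15,"fj":30,"gf":41,"gfi":38},"uan":{"apm":23,"fea":63,"gu":29},"ufz":{"l":66,"ms":79}}
After op 5 (replace /ufz/l 63): {"ep":{"ax":75,"hlo":46,"r":20},"gyz":{"aod":15,"fj":30,"gf":41,"gfi":38},"uan":{"apm":23,"fea":63,"gu":29},"ufz":{"l":63,"ms":79}}
After op 6 (add /gyz/qvj 34): {"ep":{"ax":75,"hlo":46,"r":20},"gyz":{"aod":15,"fj":30,"gf":41,"gfi":38,"qvj":34},"uan":{"apm":23,"fea":63,"gu":29},"ufz":{"l":63,"ms":79}}
After op 7 (remove /uan): {"ep":{"ax":75,"hlo":46,"r":20},"gyz":{"aod":15,"fj":30,"gf":41,"gfi":38,"qvj":34},"ufz":{"l":63,"ms":79}}
Size at path /gyz: 5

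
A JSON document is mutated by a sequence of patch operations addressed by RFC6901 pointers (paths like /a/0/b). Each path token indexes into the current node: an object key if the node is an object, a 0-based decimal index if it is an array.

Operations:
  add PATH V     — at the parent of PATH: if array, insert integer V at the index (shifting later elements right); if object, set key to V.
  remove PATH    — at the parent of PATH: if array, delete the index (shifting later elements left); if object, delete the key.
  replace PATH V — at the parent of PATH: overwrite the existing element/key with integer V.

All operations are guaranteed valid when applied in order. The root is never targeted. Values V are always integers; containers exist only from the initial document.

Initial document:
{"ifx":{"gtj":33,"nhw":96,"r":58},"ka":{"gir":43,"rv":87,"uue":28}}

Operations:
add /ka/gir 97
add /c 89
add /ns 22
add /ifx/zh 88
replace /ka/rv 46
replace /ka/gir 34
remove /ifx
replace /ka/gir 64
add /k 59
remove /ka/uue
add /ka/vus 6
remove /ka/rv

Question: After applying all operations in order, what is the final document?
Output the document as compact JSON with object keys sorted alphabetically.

Answer: {"c":89,"k":59,"ka":{"gir":64,"vus":6},"ns":22}

Derivation:
After op 1 (add /ka/gir 97): {"ifx":{"gtj":33,"nhw":96,"r":58},"ka":{"gir":97,"rv":87,"uue":28}}
After op 2 (add /c 89): {"c":89,"ifx":{"gtj":33,"nhw":96,"r":58},"ka":{"gir":97,"rv":87,"uue":28}}
After op 3 (add /ns 22): {"c":89,"ifx":{"gtj":33,"nhw":96,"r":58},"ka":{"gir":97,"rv":87,"uue":28},"ns":22}
After op 4 (add /ifx/zh 88): {"c":89,"ifx":{"gtj":33,"nhw":96,"r":58,"zh":88},"ka":{"gir":97,"rv":87,"uue":28},"ns":22}
After op 5 (replace /ka/rv 46): {"c":89,"ifx":{"gtj":33,"nhw":96,"r":58,"zh":88},"ka":{"gir":97,"rv":46,"uue":28},"ns":22}
After op 6 (replace /ka/gir 34): {"c":89,"ifx":{"gtj":33,"nhw":96,"r":58,"zh":88},"ka":{"gir":34,"rv":46,"uue":28},"ns":22}
After op 7 (remove /ifx): {"c":89,"ka":{"gir":34,"rv":46,"uue":28},"ns":22}
After op 8 (replace /ka/gir 64): {"c":89,"ka":{"gir":64,"rv":46,"uue":28},"ns":22}
After op 9 (add /k 59): {"c":89,"k":59,"ka":{"gir":64,"rv":46,"uue":28},"ns":22}
After op 10 (remove /ka/uue): {"c":89,"k":59,"ka":{"gir":64,"rv":46},"ns":22}
After op 11 (add /ka/vus 6): {"c":89,"k":59,"ka":{"gir":64,"rv":46,"vus":6},"ns":22}
After op 12 (remove /ka/rv): {"c":89,"k":59,"ka":{"gir":64,"vus":6},"ns":22}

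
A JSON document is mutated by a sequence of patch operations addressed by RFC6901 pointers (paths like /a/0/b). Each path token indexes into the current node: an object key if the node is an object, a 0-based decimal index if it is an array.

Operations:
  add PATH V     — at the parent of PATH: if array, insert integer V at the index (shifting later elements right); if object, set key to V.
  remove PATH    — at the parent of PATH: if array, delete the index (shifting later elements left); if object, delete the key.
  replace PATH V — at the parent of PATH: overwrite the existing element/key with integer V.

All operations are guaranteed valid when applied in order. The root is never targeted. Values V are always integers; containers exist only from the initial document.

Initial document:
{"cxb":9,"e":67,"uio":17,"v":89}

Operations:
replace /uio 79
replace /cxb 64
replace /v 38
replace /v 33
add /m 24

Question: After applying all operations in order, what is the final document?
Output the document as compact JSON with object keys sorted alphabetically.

Answer: {"cxb":64,"e":67,"m":24,"uio":79,"v":33}

Derivation:
After op 1 (replace /uio 79): {"cxb":9,"e":67,"uio":79,"v":89}
After op 2 (replace /cxb 64): {"cxb":64,"e":67,"uio":79,"v":89}
After op 3 (replace /v 38): {"cxb":64,"e":67,"uio":79,"v":38}
After op 4 (replace /v 33): {"cxb":64,"e":67,"uio":79,"v":33}
After op 5 (add /m 24): {"cxb":64,"e":67,"m":24,"uio":79,"v":33}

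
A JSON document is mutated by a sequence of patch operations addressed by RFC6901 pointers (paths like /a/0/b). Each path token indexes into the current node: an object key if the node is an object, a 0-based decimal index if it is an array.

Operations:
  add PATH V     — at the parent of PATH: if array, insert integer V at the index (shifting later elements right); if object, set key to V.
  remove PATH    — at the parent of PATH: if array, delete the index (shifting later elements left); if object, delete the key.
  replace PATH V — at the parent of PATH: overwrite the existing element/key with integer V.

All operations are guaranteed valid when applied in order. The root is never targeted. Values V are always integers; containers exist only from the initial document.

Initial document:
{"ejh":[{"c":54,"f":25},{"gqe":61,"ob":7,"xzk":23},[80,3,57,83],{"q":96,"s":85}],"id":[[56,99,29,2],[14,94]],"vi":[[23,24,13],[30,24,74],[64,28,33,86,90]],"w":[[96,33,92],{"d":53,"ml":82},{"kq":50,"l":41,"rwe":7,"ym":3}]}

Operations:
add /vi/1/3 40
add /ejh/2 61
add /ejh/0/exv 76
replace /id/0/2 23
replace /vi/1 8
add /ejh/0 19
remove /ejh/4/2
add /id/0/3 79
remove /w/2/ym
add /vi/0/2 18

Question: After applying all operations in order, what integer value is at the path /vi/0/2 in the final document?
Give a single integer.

Answer: 18

Derivation:
After op 1 (add /vi/1/3 40): {"ejh":[{"c":54,"f":25},{"gqe":61,"ob":7,"xzk":23},[80,3,57,83],{"q":96,"s":85}],"id":[[56,99,29,2],[14,94]],"vi":[[23,24,13],[30,24,74,40],[64,28,33,86,90]],"w":[[96,33,92],{"d":53,"ml":82},{"kq":50,"l":41,"rwe":7,"ym":3}]}
After op 2 (add /ejh/2 61): {"ejh":[{"c":54,"f":25},{"gqe":61,"ob":7,"xzk":23},61,[80,3,57,83],{"q":96,"s":85}],"id":[[56,99,29,2],[14,94]],"vi":[[23,24,13],[30,24,74,40],[64,28,33,86,90]],"w":[[96,33,92],{"d":53,"ml":82},{"kq":50,"l":41,"rwe":7,"ym":3}]}
After op 3 (add /ejh/0/exv 76): {"ejh":[{"c":54,"exv":76,"f":25},{"gqe":61,"ob":7,"xzk":23},61,[80,3,57,83],{"q":96,"s":85}],"id":[[56,99,29,2],[14,94]],"vi":[[23,24,13],[30,24,74,40],[64,28,33,86,90]],"w":[[96,33,92],{"d":53,"ml":82},{"kq":50,"l":41,"rwe":7,"ym":3}]}
After op 4 (replace /id/0/2 23): {"ejh":[{"c":54,"exv":76,"f":25},{"gqe":61,"ob":7,"xzk":23},61,[80,3,57,83],{"q":96,"s":85}],"id":[[56,99,23,2],[14,94]],"vi":[[23,24,13],[30,24,74,40],[64,28,33,86,90]],"w":[[96,33,92],{"d":53,"ml":82},{"kq":50,"l":41,"rwe":7,"ym":3}]}
After op 5 (replace /vi/1 8): {"ejh":[{"c":54,"exv":76,"f":25},{"gqe":61,"ob":7,"xzk":23},61,[80,3,57,83],{"q":96,"s":85}],"id":[[56,99,23,2],[14,94]],"vi":[[23,24,13],8,[64,28,33,86,90]],"w":[[96,33,92],{"d":53,"ml":82},{"kq":50,"l":41,"rwe":7,"ym":3}]}
After op 6 (add /ejh/0 19): {"ejh":[19,{"c":54,"exv":76,"f":25},{"gqe":61,"ob":7,"xzk":23},61,[80,3,57,83],{"q":96,"s":85}],"id":[[56,99,23,2],[14,94]],"vi":[[23,24,13],8,[64,28,33,86,90]],"w":[[96,33,92],{"d":53,"ml":82},{"kq":50,"l":41,"rwe":7,"ym":3}]}
After op 7 (remove /ejh/4/2): {"ejh":[19,{"c":54,"exv":76,"f":25},{"gqe":61,"ob":7,"xzk":23},61,[80,3,83],{"q":96,"s":85}],"id":[[56,99,23,2],[14,94]],"vi":[[23,24,13],8,[64,28,33,86,90]],"w":[[96,33,92],{"d":53,"ml":82},{"kq":50,"l":41,"rwe":7,"ym":3}]}
After op 8 (add /id/0/3 79): {"ejh":[19,{"c":54,"exv":76,"f":25},{"gqe":61,"ob":7,"xzk":23},61,[80,3,83],{"q":96,"s":85}],"id":[[56,99,23,79,2],[14,94]],"vi":[[23,24,13],8,[64,28,33,86,90]],"w":[[96,33,92],{"d":53,"ml":82},{"kq":50,"l":41,"rwe":7,"ym":3}]}
After op 9 (remove /w/2/ym): {"ejh":[19,{"c":54,"exv":76,"f":25},{"gqe":61,"ob":7,"xzk":23},61,[80,3,83],{"q":96,"s":85}],"id":[[56,99,23,79,2],[14,94]],"vi":[[23,24,13],8,[64,28,33,86,90]],"w":[[96,33,92],{"d":53,"ml":82},{"kq":50,"l":41,"rwe":7}]}
After op 10 (add /vi/0/2 18): {"ejh":[19,{"c":54,"exv":76,"f":25},{"gqe":61,"ob":7,"xzk":23},61,[80,3,83],{"q":96,"s":85}],"id":[[56,99,23,79,2],[14,94]],"vi":[[23,24,18,13],8,[64,28,33,86,90]],"w":[[96,33,92],{"d":53,"ml":82},{"kq":50,"l":41,"rwe":7}]}
Value at /vi/0/2: 18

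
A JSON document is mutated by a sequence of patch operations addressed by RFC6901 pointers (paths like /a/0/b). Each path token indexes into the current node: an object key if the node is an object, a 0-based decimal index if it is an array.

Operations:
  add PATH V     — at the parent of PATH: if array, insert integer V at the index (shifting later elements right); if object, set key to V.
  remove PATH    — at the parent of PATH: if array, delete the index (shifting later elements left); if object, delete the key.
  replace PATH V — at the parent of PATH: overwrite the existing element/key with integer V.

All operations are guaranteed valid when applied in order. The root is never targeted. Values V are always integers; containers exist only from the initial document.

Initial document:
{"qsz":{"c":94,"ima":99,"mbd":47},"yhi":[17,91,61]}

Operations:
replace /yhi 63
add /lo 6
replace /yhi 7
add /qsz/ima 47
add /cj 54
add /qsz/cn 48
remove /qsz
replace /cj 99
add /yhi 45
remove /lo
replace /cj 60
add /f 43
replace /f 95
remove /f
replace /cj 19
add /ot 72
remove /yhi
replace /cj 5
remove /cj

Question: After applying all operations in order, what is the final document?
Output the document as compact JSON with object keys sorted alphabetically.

Answer: {"ot":72}

Derivation:
After op 1 (replace /yhi 63): {"qsz":{"c":94,"ima":99,"mbd":47},"yhi":63}
After op 2 (add /lo 6): {"lo":6,"qsz":{"c":94,"ima":99,"mbd":47},"yhi":63}
After op 3 (replace /yhi 7): {"lo":6,"qsz":{"c":94,"ima":99,"mbd":47},"yhi":7}
After op 4 (add /qsz/ima 47): {"lo":6,"qsz":{"c":94,"ima":47,"mbd":47},"yhi":7}
After op 5 (add /cj 54): {"cj":54,"lo":6,"qsz":{"c":94,"ima":47,"mbd":47},"yhi":7}
After op 6 (add /qsz/cn 48): {"cj":54,"lo":6,"qsz":{"c":94,"cn":48,"ima":47,"mbd":47},"yhi":7}
After op 7 (remove /qsz): {"cj":54,"lo":6,"yhi":7}
After op 8 (replace /cj 99): {"cj":99,"lo":6,"yhi":7}
After op 9 (add /yhi 45): {"cj":99,"lo":6,"yhi":45}
After op 10 (remove /lo): {"cj":99,"yhi":45}
After op 11 (replace /cj 60): {"cj":60,"yhi":45}
After op 12 (add /f 43): {"cj":60,"f":43,"yhi":45}
After op 13 (replace /f 95): {"cj":60,"f":95,"yhi":45}
After op 14 (remove /f): {"cj":60,"yhi":45}
After op 15 (replace /cj 19): {"cj":19,"yhi":45}
After op 16 (add /ot 72): {"cj":19,"ot":72,"yhi":45}
After op 17 (remove /yhi): {"cj":19,"ot":72}
After op 18 (replace /cj 5): {"cj":5,"ot":72}
After op 19 (remove /cj): {"ot":72}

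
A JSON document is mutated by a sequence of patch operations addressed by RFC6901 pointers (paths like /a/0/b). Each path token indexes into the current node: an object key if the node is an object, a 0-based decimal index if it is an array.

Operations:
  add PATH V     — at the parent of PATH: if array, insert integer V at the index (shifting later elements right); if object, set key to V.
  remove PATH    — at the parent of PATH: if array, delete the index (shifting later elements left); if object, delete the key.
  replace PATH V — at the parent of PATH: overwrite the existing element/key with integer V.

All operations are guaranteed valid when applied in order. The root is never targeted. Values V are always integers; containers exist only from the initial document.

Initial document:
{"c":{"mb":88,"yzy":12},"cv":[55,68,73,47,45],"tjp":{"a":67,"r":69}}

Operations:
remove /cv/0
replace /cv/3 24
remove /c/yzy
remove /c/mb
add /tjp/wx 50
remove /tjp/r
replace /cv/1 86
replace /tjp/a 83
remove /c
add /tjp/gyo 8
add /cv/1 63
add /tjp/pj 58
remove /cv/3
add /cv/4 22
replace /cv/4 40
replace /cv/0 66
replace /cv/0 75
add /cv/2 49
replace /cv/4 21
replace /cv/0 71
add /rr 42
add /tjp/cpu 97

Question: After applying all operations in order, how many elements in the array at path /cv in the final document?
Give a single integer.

Answer: 6

Derivation:
After op 1 (remove /cv/0): {"c":{"mb":88,"yzy":12},"cv":[68,73,47,45],"tjp":{"a":67,"r":69}}
After op 2 (replace /cv/3 24): {"c":{"mb":88,"yzy":12},"cv":[68,73,47,24],"tjp":{"a":67,"r":69}}
After op 3 (remove /c/yzy): {"c":{"mb":88},"cv":[68,73,47,24],"tjp":{"a":67,"r":69}}
After op 4 (remove /c/mb): {"c":{},"cv":[68,73,47,24],"tjp":{"a":67,"r":69}}
After op 5 (add /tjp/wx 50): {"c":{},"cv":[68,73,47,24],"tjp":{"a":67,"r":69,"wx":50}}
After op 6 (remove /tjp/r): {"c":{},"cv":[68,73,47,24],"tjp":{"a":67,"wx":50}}
After op 7 (replace /cv/1 86): {"c":{},"cv":[68,86,47,24],"tjp":{"a":67,"wx":50}}
After op 8 (replace /tjp/a 83): {"c":{},"cv":[68,86,47,24],"tjp":{"a":83,"wx":50}}
After op 9 (remove /c): {"cv":[68,86,47,24],"tjp":{"a":83,"wx":50}}
After op 10 (add /tjp/gyo 8): {"cv":[68,86,47,24],"tjp":{"a":83,"gyo":8,"wx":50}}
After op 11 (add /cv/1 63): {"cv":[68,63,86,47,24],"tjp":{"a":83,"gyo":8,"wx":50}}
After op 12 (add /tjp/pj 58): {"cv":[68,63,86,47,24],"tjp":{"a":83,"gyo":8,"pj":58,"wx":50}}
After op 13 (remove /cv/3): {"cv":[68,63,86,24],"tjp":{"a":83,"gyo":8,"pj":58,"wx":50}}
After op 14 (add /cv/4 22): {"cv":[68,63,86,24,22],"tjp":{"a":83,"gyo":8,"pj":58,"wx":50}}
After op 15 (replace /cv/4 40): {"cv":[68,63,86,24,40],"tjp":{"a":83,"gyo":8,"pj":58,"wx":50}}
After op 16 (replace /cv/0 66): {"cv":[66,63,86,24,40],"tjp":{"a":83,"gyo":8,"pj":58,"wx":50}}
After op 17 (replace /cv/0 75): {"cv":[75,63,86,24,40],"tjp":{"a":83,"gyo":8,"pj":58,"wx":50}}
After op 18 (add /cv/2 49): {"cv":[75,63,49,86,24,40],"tjp":{"a":83,"gyo":8,"pj":58,"wx":50}}
After op 19 (replace /cv/4 21): {"cv":[75,63,49,86,21,40],"tjp":{"a":83,"gyo":8,"pj":58,"wx":50}}
After op 20 (replace /cv/0 71): {"cv":[71,63,49,86,21,40],"tjp":{"a":83,"gyo":8,"pj":58,"wx":50}}
After op 21 (add /rr 42): {"cv":[71,63,49,86,21,40],"rr":42,"tjp":{"a":83,"gyo":8,"pj":58,"wx":50}}
After op 22 (add /tjp/cpu 97): {"cv":[71,63,49,86,21,40],"rr":42,"tjp":{"a":83,"cpu":97,"gyo":8,"pj":58,"wx":50}}
Size at path /cv: 6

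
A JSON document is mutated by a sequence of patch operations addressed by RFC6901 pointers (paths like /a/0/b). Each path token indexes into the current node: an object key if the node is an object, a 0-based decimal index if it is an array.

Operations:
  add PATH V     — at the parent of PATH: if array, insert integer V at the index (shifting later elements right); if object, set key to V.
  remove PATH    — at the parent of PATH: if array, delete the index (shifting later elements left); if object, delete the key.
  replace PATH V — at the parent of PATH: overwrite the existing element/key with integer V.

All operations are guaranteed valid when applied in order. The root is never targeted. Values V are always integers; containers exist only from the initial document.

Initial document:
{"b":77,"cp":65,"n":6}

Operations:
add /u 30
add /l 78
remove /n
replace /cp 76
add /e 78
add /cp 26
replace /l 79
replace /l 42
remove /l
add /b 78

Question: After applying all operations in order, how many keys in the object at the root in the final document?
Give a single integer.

Answer: 4

Derivation:
After op 1 (add /u 30): {"b":77,"cp":65,"n":6,"u":30}
After op 2 (add /l 78): {"b":77,"cp":65,"l":78,"n":6,"u":30}
After op 3 (remove /n): {"b":77,"cp":65,"l":78,"u":30}
After op 4 (replace /cp 76): {"b":77,"cp":76,"l":78,"u":30}
After op 5 (add /e 78): {"b":77,"cp":76,"e":78,"l":78,"u":30}
After op 6 (add /cp 26): {"b":77,"cp":26,"e":78,"l":78,"u":30}
After op 7 (replace /l 79): {"b":77,"cp":26,"e":78,"l":79,"u":30}
After op 8 (replace /l 42): {"b":77,"cp":26,"e":78,"l":42,"u":30}
After op 9 (remove /l): {"b":77,"cp":26,"e":78,"u":30}
After op 10 (add /b 78): {"b":78,"cp":26,"e":78,"u":30}
Size at the root: 4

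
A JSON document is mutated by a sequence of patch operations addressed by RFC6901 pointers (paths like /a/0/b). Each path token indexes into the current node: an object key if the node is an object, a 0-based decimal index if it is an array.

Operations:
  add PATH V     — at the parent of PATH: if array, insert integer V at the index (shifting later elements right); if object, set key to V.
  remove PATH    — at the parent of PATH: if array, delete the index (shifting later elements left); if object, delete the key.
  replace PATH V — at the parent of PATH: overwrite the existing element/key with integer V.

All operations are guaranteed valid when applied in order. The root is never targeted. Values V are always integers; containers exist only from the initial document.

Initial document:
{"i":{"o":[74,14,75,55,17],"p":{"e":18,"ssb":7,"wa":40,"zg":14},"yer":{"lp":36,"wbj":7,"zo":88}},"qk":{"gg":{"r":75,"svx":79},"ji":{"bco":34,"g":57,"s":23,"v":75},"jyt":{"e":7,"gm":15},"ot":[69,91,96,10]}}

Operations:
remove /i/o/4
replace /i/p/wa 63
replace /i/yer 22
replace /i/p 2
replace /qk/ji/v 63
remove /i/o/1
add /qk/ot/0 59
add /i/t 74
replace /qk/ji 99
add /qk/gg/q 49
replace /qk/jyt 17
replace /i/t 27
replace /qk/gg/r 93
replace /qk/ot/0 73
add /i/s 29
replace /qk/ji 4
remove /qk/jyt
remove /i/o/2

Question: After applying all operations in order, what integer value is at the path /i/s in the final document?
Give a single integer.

After op 1 (remove /i/o/4): {"i":{"o":[74,14,75,55],"p":{"e":18,"ssb":7,"wa":40,"zg":14},"yer":{"lp":36,"wbj":7,"zo":88}},"qk":{"gg":{"r":75,"svx":79},"ji":{"bco":34,"g":57,"s":23,"v":75},"jyt":{"e":7,"gm":15},"ot":[69,91,96,10]}}
After op 2 (replace /i/p/wa 63): {"i":{"o":[74,14,75,55],"p":{"e":18,"ssb":7,"wa":63,"zg":14},"yer":{"lp":36,"wbj":7,"zo":88}},"qk":{"gg":{"r":75,"svx":79},"ji":{"bco":34,"g":57,"s":23,"v":75},"jyt":{"e":7,"gm":15},"ot":[69,91,96,10]}}
After op 3 (replace /i/yer 22): {"i":{"o":[74,14,75,55],"p":{"e":18,"ssb":7,"wa":63,"zg":14},"yer":22},"qk":{"gg":{"r":75,"svx":79},"ji":{"bco":34,"g":57,"s":23,"v":75},"jyt":{"e":7,"gm":15},"ot":[69,91,96,10]}}
After op 4 (replace /i/p 2): {"i":{"o":[74,14,75,55],"p":2,"yer":22},"qk":{"gg":{"r":75,"svx":79},"ji":{"bco":34,"g":57,"s":23,"v":75},"jyt":{"e":7,"gm":15},"ot":[69,91,96,10]}}
After op 5 (replace /qk/ji/v 63): {"i":{"o":[74,14,75,55],"p":2,"yer":22},"qk":{"gg":{"r":75,"svx":79},"ji":{"bco":34,"g":57,"s":23,"v":63},"jyt":{"e":7,"gm":15},"ot":[69,91,96,10]}}
After op 6 (remove /i/o/1): {"i":{"o":[74,75,55],"p":2,"yer":22},"qk":{"gg":{"r":75,"svx":79},"ji":{"bco":34,"g":57,"s":23,"v":63},"jyt":{"e":7,"gm":15},"ot":[69,91,96,10]}}
After op 7 (add /qk/ot/0 59): {"i":{"o":[74,75,55],"p":2,"yer":22},"qk":{"gg":{"r":75,"svx":79},"ji":{"bco":34,"g":57,"s":23,"v":63},"jyt":{"e":7,"gm":15},"ot":[59,69,91,96,10]}}
After op 8 (add /i/t 74): {"i":{"o":[74,75,55],"p":2,"t":74,"yer":22},"qk":{"gg":{"r":75,"svx":79},"ji":{"bco":34,"g":57,"s":23,"v":63},"jyt":{"e":7,"gm":15},"ot":[59,69,91,96,10]}}
After op 9 (replace /qk/ji 99): {"i":{"o":[74,75,55],"p":2,"t":74,"yer":22},"qk":{"gg":{"r":75,"svx":79},"ji":99,"jyt":{"e":7,"gm":15},"ot":[59,69,91,96,10]}}
After op 10 (add /qk/gg/q 49): {"i":{"o":[74,75,55],"p":2,"t":74,"yer":22},"qk":{"gg":{"q":49,"r":75,"svx":79},"ji":99,"jyt":{"e":7,"gm":15},"ot":[59,69,91,96,10]}}
After op 11 (replace /qk/jyt 17): {"i":{"o":[74,75,55],"p":2,"t":74,"yer":22},"qk":{"gg":{"q":49,"r":75,"svx":79},"ji":99,"jyt":17,"ot":[59,69,91,96,10]}}
After op 12 (replace /i/t 27): {"i":{"o":[74,75,55],"p":2,"t":27,"yer":22},"qk":{"gg":{"q":49,"r":75,"svx":79},"ji":99,"jyt":17,"ot":[59,69,91,96,10]}}
After op 13 (replace /qk/gg/r 93): {"i":{"o":[74,75,55],"p":2,"t":27,"yer":22},"qk":{"gg":{"q":49,"r":93,"svx":79},"ji":99,"jyt":17,"ot":[59,69,91,96,10]}}
After op 14 (replace /qk/ot/0 73): {"i":{"o":[74,75,55],"p":2,"t":27,"yer":22},"qk":{"gg":{"q":49,"r":93,"svx":79},"ji":99,"jyt":17,"ot":[73,69,91,96,10]}}
After op 15 (add /i/s 29): {"i":{"o":[74,75,55],"p":2,"s":29,"t":27,"yer":22},"qk":{"gg":{"q":49,"r":93,"svx":79},"ji":99,"jyt":17,"ot":[73,69,91,96,10]}}
After op 16 (replace /qk/ji 4): {"i":{"o":[74,75,55],"p":2,"s":29,"t":27,"yer":22},"qk":{"gg":{"q":49,"r":93,"svx":79},"ji":4,"jyt":17,"ot":[73,69,91,96,10]}}
After op 17 (remove /qk/jyt): {"i":{"o":[74,75,55],"p":2,"s":29,"t":27,"yer":22},"qk":{"gg":{"q":49,"r":93,"svx":79},"ji":4,"ot":[73,69,91,96,10]}}
After op 18 (remove /i/o/2): {"i":{"o":[74,75],"p":2,"s":29,"t":27,"yer":22},"qk":{"gg":{"q":49,"r":93,"svx":79},"ji":4,"ot":[73,69,91,96,10]}}
Value at /i/s: 29

Answer: 29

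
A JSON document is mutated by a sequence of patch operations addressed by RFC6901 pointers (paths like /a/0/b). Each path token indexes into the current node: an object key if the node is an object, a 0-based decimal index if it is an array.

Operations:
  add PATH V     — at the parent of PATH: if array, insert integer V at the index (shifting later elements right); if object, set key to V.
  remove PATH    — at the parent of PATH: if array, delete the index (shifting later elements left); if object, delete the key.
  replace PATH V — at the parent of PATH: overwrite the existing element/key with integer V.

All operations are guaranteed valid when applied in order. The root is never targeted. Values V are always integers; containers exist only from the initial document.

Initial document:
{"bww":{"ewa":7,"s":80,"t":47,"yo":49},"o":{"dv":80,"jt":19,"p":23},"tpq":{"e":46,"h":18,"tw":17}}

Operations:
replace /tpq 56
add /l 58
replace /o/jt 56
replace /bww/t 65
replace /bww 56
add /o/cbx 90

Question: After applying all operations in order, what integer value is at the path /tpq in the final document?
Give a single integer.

After op 1 (replace /tpq 56): {"bww":{"ewa":7,"s":80,"t":47,"yo":49},"o":{"dv":80,"jt":19,"p":23},"tpq":56}
After op 2 (add /l 58): {"bww":{"ewa":7,"s":80,"t":47,"yo":49},"l":58,"o":{"dv":80,"jt":19,"p":23},"tpq":56}
After op 3 (replace /o/jt 56): {"bww":{"ewa":7,"s":80,"t":47,"yo":49},"l":58,"o":{"dv":80,"jt":56,"p":23},"tpq":56}
After op 4 (replace /bww/t 65): {"bww":{"ewa":7,"s":80,"t":65,"yo":49},"l":58,"o":{"dv":80,"jt":56,"p":23},"tpq":56}
After op 5 (replace /bww 56): {"bww":56,"l":58,"o":{"dv":80,"jt":56,"p":23},"tpq":56}
After op 6 (add /o/cbx 90): {"bww":56,"l":58,"o":{"cbx":90,"dv":80,"jt":56,"p":23},"tpq":56}
Value at /tpq: 56

Answer: 56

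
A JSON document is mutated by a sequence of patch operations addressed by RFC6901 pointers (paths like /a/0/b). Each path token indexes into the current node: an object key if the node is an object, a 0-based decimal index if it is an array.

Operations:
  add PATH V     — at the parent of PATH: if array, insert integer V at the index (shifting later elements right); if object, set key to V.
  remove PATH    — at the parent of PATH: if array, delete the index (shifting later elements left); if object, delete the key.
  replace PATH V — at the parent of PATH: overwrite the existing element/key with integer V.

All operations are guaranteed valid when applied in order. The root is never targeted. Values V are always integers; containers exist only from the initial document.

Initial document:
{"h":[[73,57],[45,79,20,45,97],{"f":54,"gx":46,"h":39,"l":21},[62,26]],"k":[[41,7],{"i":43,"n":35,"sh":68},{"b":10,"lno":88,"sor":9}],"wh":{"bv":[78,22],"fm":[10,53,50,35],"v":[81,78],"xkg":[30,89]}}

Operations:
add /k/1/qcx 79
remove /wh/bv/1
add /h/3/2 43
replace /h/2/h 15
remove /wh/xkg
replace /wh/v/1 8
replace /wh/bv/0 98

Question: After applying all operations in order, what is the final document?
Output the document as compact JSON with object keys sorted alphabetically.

Answer: {"h":[[73,57],[45,79,20,45,97],{"f":54,"gx":46,"h":15,"l":21},[62,26,43]],"k":[[41,7],{"i":43,"n":35,"qcx":79,"sh":68},{"b":10,"lno":88,"sor":9}],"wh":{"bv":[98],"fm":[10,53,50,35],"v":[81,8]}}

Derivation:
After op 1 (add /k/1/qcx 79): {"h":[[73,57],[45,79,20,45,97],{"f":54,"gx":46,"h":39,"l":21},[62,26]],"k":[[41,7],{"i":43,"n":35,"qcx":79,"sh":68},{"b":10,"lno":88,"sor":9}],"wh":{"bv":[78,22],"fm":[10,53,50,35],"v":[81,78],"xkg":[30,89]}}
After op 2 (remove /wh/bv/1): {"h":[[73,57],[45,79,20,45,97],{"f":54,"gx":46,"h":39,"l":21},[62,26]],"k":[[41,7],{"i":43,"n":35,"qcx":79,"sh":68},{"b":10,"lno":88,"sor":9}],"wh":{"bv":[78],"fm":[10,53,50,35],"v":[81,78],"xkg":[30,89]}}
After op 3 (add /h/3/2 43): {"h":[[73,57],[45,79,20,45,97],{"f":54,"gx":46,"h":39,"l":21},[62,26,43]],"k":[[41,7],{"i":43,"n":35,"qcx":79,"sh":68},{"b":10,"lno":88,"sor":9}],"wh":{"bv":[78],"fm":[10,53,50,35],"v":[81,78],"xkg":[30,89]}}
After op 4 (replace /h/2/h 15): {"h":[[73,57],[45,79,20,45,97],{"f":54,"gx":46,"h":15,"l":21},[62,26,43]],"k":[[41,7],{"i":43,"n":35,"qcx":79,"sh":68},{"b":10,"lno":88,"sor":9}],"wh":{"bv":[78],"fm":[10,53,50,35],"v":[81,78],"xkg":[30,89]}}
After op 5 (remove /wh/xkg): {"h":[[73,57],[45,79,20,45,97],{"f":54,"gx":46,"h":15,"l":21},[62,26,43]],"k":[[41,7],{"i":43,"n":35,"qcx":79,"sh":68},{"b":10,"lno":88,"sor":9}],"wh":{"bv":[78],"fm":[10,53,50,35],"v":[81,78]}}
After op 6 (replace /wh/v/1 8): {"h":[[73,57],[45,79,20,45,97],{"f":54,"gx":46,"h":15,"l":21},[62,26,43]],"k":[[41,7],{"i":43,"n":35,"qcx":79,"sh":68},{"b":10,"lno":88,"sor":9}],"wh":{"bv":[78],"fm":[10,53,50,35],"v":[81,8]}}
After op 7 (replace /wh/bv/0 98): {"h":[[73,57],[45,79,20,45,97],{"f":54,"gx":46,"h":15,"l":21},[62,26,43]],"k":[[41,7],{"i":43,"n":35,"qcx":79,"sh":68},{"b":10,"lno":88,"sor":9}],"wh":{"bv":[98],"fm":[10,53,50,35],"v":[81,8]}}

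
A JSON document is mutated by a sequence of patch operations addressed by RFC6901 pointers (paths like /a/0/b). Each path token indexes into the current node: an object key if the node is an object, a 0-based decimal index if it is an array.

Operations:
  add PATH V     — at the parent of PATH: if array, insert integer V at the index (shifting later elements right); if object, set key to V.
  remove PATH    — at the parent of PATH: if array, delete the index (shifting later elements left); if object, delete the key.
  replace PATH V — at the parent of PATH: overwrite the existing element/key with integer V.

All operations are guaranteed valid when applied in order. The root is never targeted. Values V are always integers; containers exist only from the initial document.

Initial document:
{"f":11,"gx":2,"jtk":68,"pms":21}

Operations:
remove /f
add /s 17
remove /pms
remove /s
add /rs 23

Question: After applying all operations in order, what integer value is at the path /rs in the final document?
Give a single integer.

After op 1 (remove /f): {"gx":2,"jtk":68,"pms":21}
After op 2 (add /s 17): {"gx":2,"jtk":68,"pms":21,"s":17}
After op 3 (remove /pms): {"gx":2,"jtk":68,"s":17}
After op 4 (remove /s): {"gx":2,"jtk":68}
After op 5 (add /rs 23): {"gx":2,"jtk":68,"rs":23}
Value at /rs: 23

Answer: 23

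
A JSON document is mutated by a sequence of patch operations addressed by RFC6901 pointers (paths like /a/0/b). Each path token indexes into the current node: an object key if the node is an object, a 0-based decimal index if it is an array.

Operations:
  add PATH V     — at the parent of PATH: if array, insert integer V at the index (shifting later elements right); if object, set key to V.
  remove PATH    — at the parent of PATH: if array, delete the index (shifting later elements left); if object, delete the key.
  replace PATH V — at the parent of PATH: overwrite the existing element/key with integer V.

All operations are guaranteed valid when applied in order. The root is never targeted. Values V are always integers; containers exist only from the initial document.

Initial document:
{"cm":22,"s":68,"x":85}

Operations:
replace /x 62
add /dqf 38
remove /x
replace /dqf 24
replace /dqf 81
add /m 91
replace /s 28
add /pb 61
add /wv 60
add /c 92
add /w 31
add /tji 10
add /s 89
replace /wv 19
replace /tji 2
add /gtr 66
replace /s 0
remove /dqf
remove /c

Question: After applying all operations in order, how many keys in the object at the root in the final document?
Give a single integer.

After op 1 (replace /x 62): {"cm":22,"s":68,"x":62}
After op 2 (add /dqf 38): {"cm":22,"dqf":38,"s":68,"x":62}
After op 3 (remove /x): {"cm":22,"dqf":38,"s":68}
After op 4 (replace /dqf 24): {"cm":22,"dqf":24,"s":68}
After op 5 (replace /dqf 81): {"cm":22,"dqf":81,"s":68}
After op 6 (add /m 91): {"cm":22,"dqf":81,"m":91,"s":68}
After op 7 (replace /s 28): {"cm":22,"dqf":81,"m":91,"s":28}
After op 8 (add /pb 61): {"cm":22,"dqf":81,"m":91,"pb":61,"s":28}
After op 9 (add /wv 60): {"cm":22,"dqf":81,"m":91,"pb":61,"s":28,"wv":60}
After op 10 (add /c 92): {"c":92,"cm":22,"dqf":81,"m":91,"pb":61,"s":28,"wv":60}
After op 11 (add /w 31): {"c":92,"cm":22,"dqf":81,"m":91,"pb":61,"s":28,"w":31,"wv":60}
After op 12 (add /tji 10): {"c":92,"cm":22,"dqf":81,"m":91,"pb":61,"s":28,"tji":10,"w":31,"wv":60}
After op 13 (add /s 89): {"c":92,"cm":22,"dqf":81,"m":91,"pb":61,"s":89,"tji":10,"w":31,"wv":60}
After op 14 (replace /wv 19): {"c":92,"cm":22,"dqf":81,"m":91,"pb":61,"s":89,"tji":10,"w":31,"wv":19}
After op 15 (replace /tji 2): {"c":92,"cm":22,"dqf":81,"m":91,"pb":61,"s":89,"tji":2,"w":31,"wv":19}
After op 16 (add /gtr 66): {"c":92,"cm":22,"dqf":81,"gtr":66,"m":91,"pb":61,"s":89,"tji":2,"w":31,"wv":19}
After op 17 (replace /s 0): {"c":92,"cm":22,"dqf":81,"gtr":66,"m":91,"pb":61,"s":0,"tji":2,"w":31,"wv":19}
After op 18 (remove /dqf): {"c":92,"cm":22,"gtr":66,"m":91,"pb":61,"s":0,"tji":2,"w":31,"wv":19}
After op 19 (remove /c): {"cm":22,"gtr":66,"m":91,"pb":61,"s":0,"tji":2,"w":31,"wv":19}
Size at the root: 8

Answer: 8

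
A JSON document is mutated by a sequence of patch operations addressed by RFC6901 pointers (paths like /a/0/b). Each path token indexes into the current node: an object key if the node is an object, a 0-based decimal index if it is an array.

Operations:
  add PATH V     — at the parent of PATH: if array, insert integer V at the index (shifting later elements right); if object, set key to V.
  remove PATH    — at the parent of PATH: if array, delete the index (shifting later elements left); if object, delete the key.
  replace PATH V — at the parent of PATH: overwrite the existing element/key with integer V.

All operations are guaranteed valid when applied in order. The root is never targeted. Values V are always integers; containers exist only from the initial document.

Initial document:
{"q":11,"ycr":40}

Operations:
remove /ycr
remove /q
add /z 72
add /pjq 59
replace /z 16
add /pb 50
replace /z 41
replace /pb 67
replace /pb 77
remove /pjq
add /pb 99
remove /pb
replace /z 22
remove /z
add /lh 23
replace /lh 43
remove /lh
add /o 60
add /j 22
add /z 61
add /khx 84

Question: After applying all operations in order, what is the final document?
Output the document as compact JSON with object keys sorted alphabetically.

Answer: {"j":22,"khx":84,"o":60,"z":61}

Derivation:
After op 1 (remove /ycr): {"q":11}
After op 2 (remove /q): {}
After op 3 (add /z 72): {"z":72}
After op 4 (add /pjq 59): {"pjq":59,"z":72}
After op 5 (replace /z 16): {"pjq":59,"z":16}
After op 6 (add /pb 50): {"pb":50,"pjq":59,"z":16}
After op 7 (replace /z 41): {"pb":50,"pjq":59,"z":41}
After op 8 (replace /pb 67): {"pb":67,"pjq":59,"z":41}
After op 9 (replace /pb 77): {"pb":77,"pjq":59,"z":41}
After op 10 (remove /pjq): {"pb":77,"z":41}
After op 11 (add /pb 99): {"pb":99,"z":41}
After op 12 (remove /pb): {"z":41}
After op 13 (replace /z 22): {"z":22}
After op 14 (remove /z): {}
After op 15 (add /lh 23): {"lh":23}
After op 16 (replace /lh 43): {"lh":43}
After op 17 (remove /lh): {}
After op 18 (add /o 60): {"o":60}
After op 19 (add /j 22): {"j":22,"o":60}
After op 20 (add /z 61): {"j":22,"o":60,"z":61}
After op 21 (add /khx 84): {"j":22,"khx":84,"o":60,"z":61}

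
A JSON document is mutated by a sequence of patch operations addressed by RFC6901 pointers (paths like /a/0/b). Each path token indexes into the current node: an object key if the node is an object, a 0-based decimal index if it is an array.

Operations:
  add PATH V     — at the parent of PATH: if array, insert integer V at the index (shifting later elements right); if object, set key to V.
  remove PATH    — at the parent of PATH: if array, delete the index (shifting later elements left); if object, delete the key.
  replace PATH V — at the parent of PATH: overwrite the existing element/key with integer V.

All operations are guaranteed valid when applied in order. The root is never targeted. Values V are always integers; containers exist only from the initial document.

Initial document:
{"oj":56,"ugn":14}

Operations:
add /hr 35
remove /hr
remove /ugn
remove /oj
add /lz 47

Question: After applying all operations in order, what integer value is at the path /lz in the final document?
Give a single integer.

After op 1 (add /hr 35): {"hr":35,"oj":56,"ugn":14}
After op 2 (remove /hr): {"oj":56,"ugn":14}
After op 3 (remove /ugn): {"oj":56}
After op 4 (remove /oj): {}
After op 5 (add /lz 47): {"lz":47}
Value at /lz: 47

Answer: 47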